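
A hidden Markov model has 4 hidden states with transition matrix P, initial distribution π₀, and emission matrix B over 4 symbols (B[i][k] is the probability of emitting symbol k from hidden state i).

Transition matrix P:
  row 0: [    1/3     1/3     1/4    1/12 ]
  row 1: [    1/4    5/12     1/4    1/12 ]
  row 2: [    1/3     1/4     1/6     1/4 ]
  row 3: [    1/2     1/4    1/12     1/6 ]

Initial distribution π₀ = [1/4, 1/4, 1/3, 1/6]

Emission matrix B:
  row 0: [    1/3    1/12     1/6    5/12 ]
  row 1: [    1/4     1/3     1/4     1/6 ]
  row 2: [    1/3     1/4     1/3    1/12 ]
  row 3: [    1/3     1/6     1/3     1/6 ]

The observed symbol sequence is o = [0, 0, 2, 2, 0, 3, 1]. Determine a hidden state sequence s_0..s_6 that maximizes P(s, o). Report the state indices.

path = [2, 0, 2, 3, 0, 0, 1]

t=0: δ = [8.333e-02, 6.250e-02, 1.111e-01, 5.556e-02]  (obs o_0=0)
t=1: δ = [1.235e-02, 6.944e-03, 6.944e-03, 9.259e-03]  ψ = [2, 0, 0, 2]  (obs o_1=0)
t=2: δ = [7.716e-04, 1.029e-03, 1.029e-03, 5.787e-04]  ψ = [3, 0, 0, 2]  (obs o_2=2)
t=3: δ = [5.716e-05, 1.072e-04, 8.573e-05, 8.573e-05]  ψ = [2, 1, 1, 2]  (obs o_3=2)
t=4: δ = [1.429e-05, 1.116e-05, 8.931e-06, 7.144e-06]  ψ = [3, 1, 1, 2]  (obs o_4=0)
t=5: δ = [1.985e-06, 7.938e-07, 2.977e-07, 3.721e-07]  ψ = [0, 0, 0, 2]  (obs o_5=3)
t=6: δ = [5.513e-08, 2.205e-07, 1.240e-07, 2.756e-08]  ψ = [0, 0, 0, 0]  (obs o_6=1)
backtrack: best end state = 1; path = [2, 0, 2, 3, 0, 0, 1]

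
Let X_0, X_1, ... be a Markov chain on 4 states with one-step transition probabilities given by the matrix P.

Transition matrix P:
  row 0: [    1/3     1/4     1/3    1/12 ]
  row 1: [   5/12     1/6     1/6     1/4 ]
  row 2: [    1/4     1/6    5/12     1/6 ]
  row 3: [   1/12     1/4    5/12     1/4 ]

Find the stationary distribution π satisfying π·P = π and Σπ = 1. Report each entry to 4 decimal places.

Balance equations π_j = Σ_i π_i·P[i][j]:
  π_0 = 1/3·π_0 + 5/12·π_1 + 1/4·π_2 + 1/12·π_3
  π_1 = 1/4·π_0 + 1/6·π_1 + 1/6·π_2 + 1/4·π_3
  π_2 = 1/3·π_0 + 1/6·π_1 + 5/12·π_2 + 5/12·π_3
  normalize: π_0 + π_1 + π_2 + π_3 = 1
Solving the linear system gives exactly π = [389/1399, 286/1399, 479/1399, 245/1399].

π = [0.2781, 0.2044, 0.3424, 0.1751]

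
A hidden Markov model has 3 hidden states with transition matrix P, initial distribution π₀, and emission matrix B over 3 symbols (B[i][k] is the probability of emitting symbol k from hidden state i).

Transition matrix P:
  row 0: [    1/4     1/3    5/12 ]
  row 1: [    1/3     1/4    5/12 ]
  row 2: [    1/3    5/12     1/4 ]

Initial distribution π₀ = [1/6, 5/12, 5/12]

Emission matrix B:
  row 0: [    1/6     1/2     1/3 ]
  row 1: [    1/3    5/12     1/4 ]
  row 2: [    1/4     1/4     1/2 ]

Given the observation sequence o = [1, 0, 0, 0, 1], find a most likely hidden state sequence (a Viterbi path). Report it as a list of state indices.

path = [1, 2, 1, 2, 1]

t=0: δ = [8.333e-02, 1.736e-01, 1.042e-01]  (obs o_0=1)
t=1: δ = [9.645e-03, 1.447e-02, 1.808e-02]  ψ = [1, 1, 1]  (obs o_1=0)
t=2: δ = [1.005e-03, 2.512e-03, 1.507e-03]  ψ = [2, 2, 1]  (obs o_2=0)
t=3: δ = [1.395e-04, 2.093e-04, 2.616e-04]  ψ = [1, 1, 1]  (obs o_3=0)
t=4: δ = [4.361e-05, 4.542e-05, 2.180e-05]  ψ = [2, 2, 1]  (obs o_4=1)
backtrack: best end state = 1; path = [1, 2, 1, 2, 1]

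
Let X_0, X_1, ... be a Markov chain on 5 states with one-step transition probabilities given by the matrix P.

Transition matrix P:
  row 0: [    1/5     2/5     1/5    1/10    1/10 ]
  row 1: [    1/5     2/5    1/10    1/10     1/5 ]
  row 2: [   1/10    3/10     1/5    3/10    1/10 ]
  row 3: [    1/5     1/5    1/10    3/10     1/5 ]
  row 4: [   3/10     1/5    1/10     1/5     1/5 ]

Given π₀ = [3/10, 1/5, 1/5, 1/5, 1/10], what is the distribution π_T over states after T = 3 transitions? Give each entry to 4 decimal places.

t=0: π = [0.3000, 0.2000, 0.2000, 0.2000, 0.1000]
t=1: π = [0.1900, 0.3200, 0.1500, 0.1900, 0.1500]
t=2: π = [0.2000, 0.3170, 0.1340, 0.1830, 0.1660]
t=3: π = [0.2032, 0.3168, 0.1334, 0.1800, 0.1666]

π = [0.2032, 0.3168, 0.1334, 0.1800, 0.1666]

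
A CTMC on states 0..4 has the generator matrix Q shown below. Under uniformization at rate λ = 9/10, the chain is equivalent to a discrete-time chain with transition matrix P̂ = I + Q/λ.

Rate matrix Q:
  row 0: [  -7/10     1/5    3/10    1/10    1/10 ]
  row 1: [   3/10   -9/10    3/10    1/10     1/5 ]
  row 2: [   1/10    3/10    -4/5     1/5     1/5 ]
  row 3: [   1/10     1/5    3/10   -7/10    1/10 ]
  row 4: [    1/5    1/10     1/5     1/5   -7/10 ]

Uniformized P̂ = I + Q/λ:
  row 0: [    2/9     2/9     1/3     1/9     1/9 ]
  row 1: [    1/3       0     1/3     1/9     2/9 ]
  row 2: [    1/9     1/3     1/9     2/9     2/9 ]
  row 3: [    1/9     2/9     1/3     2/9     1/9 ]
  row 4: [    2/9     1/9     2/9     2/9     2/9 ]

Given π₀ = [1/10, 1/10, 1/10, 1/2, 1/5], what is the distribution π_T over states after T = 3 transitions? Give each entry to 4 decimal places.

t=0: π = [0.1000, 0.1000, 0.1000, 0.5000, 0.2000]
t=1: π = [0.1667, 0.1889, 0.2889, 0.2000, 0.1556]
t=2: π = [0.1889, 0.1951, 0.2519, 0.1827, 0.1815]
t=3: π = [0.1956, 0.1867, 0.2572, 0.1796, 0.1809]

π = [0.1956, 0.1867, 0.2572, 0.1796, 0.1809]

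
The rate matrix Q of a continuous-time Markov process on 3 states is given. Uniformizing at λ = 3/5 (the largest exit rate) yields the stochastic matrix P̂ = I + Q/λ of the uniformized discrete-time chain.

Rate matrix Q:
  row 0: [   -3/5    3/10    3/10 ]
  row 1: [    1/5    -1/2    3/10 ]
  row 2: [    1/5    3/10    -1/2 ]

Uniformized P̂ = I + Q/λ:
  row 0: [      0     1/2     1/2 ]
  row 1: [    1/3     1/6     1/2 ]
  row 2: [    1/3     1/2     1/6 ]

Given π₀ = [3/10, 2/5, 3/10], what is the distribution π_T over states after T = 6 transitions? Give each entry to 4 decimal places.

t=0: π = [0.3000, 0.4000, 0.3000]
t=1: π = [0.2333, 0.3667, 0.4000]
t=2: π = [0.2556, 0.3778, 0.3667]
t=3: π = [0.2481, 0.3741, 0.3778]
t=4: π = [0.2506, 0.3753, 0.3741]
t=5: π = [0.2498, 0.3749, 0.3753]
t=6: π = [0.2501, 0.3750, 0.3749]

π = [0.2501, 0.3750, 0.3749]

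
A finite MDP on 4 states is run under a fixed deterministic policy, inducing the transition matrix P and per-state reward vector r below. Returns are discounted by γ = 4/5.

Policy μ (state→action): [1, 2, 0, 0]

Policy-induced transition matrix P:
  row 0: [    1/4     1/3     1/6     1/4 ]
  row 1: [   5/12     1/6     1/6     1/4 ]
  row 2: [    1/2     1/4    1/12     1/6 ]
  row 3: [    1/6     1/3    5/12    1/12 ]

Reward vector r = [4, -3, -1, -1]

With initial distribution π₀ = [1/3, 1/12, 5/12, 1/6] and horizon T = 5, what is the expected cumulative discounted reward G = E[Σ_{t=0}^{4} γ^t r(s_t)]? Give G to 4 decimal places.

t=0: π = [0.3333, 0.0833, 0.4167, 0.1667], E[r] = 0.5000, γ^t·E[r] = 0.500000, running G = 0.500000
t=1: π = [0.3542, 0.2847, 0.1736, 0.1875], E[r] = 0.2014, γ^t·E[r] = 0.161111, running G = 0.661111
t=2: π = [0.3252, 0.2714, 0.1991, 0.2043], E[r] = 0.0833, γ^t·E[r] = 0.053333, running G = 0.714444
t=3: π = [0.3280, 0.2715, 0.2011, 0.1994], E[r] = 0.0969, γ^t·E[r] = 0.049605, running G = 0.764049
t=4: π = [0.3289, 0.2713, 0.1997, 0.2000], E[r] = 0.1020, γ^t·E[r] = 0.041773, running G = 0.805822

G = 0.8058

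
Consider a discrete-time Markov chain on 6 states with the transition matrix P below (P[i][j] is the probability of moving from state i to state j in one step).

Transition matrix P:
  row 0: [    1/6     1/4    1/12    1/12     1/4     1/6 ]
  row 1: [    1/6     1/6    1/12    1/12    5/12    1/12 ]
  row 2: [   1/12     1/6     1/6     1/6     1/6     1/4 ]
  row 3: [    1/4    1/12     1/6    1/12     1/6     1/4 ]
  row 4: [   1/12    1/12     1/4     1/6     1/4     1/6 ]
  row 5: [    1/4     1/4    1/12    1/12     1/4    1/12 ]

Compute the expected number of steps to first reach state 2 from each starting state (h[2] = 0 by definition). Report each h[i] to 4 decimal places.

First-step conditioning: h[2] = 0; for i ≠ 2, h[i] = 1 + Σ_k P[i][k]·h[k].
  h[0] = 1 + 1/6·h[0] + 1/4·h[1] + 1/12·h[3] + 1/4·h[4] + 1/6·h[5]
  h[1] = 1 + 1/6·h[0] + 1/6·h[1] + 1/12·h[3] + 5/12·h[4] + 1/12·h[5]
  h[3] = 1 + 1/4·h[0] + 1/12·h[1] + 1/12·h[3] + 1/6·h[4] + 1/4·h[5]
  h[4] = 1 + 1/12·h[0] + 1/12·h[1] + 1/6·h[3] + 1/4·h[4] + 1/6·h[5]
  h[5] = 1 + 1/4·h[0] + 1/4·h[1] + 1/12·h[3] + 1/4·h[4] + 1/12·h[5]
Solving the 5×5 linear system over states ≠ 2 gives exactly h = [5811/797, 5661/797, 0, 5433/797, 4836/797, 5811/797] (h[2] = 0 is the target).

h = [7.2911, 7.1029, 0.0000, 6.8168, 6.0678, 7.2911]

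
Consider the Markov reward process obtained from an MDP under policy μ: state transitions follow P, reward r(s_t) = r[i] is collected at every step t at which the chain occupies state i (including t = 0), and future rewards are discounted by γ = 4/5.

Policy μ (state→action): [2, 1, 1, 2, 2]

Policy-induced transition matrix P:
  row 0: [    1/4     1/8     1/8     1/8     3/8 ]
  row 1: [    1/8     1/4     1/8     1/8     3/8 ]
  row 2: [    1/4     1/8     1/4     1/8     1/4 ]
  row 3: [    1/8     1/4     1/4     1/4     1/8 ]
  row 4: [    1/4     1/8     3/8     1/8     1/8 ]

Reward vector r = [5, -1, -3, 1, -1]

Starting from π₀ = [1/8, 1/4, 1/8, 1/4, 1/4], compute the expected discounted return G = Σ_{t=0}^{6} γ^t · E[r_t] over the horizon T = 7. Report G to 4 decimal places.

t=0: π = [0.1250, 0.2500, 0.1250, 0.2500, 0.2500], E[r] = 0.0000, γ^t·E[r] = 0.000000, running G = 0.000000
t=1: π = [0.1875, 0.1875, 0.2344, 0.1563, 0.2344], E[r] = -0.0313, γ^t·E[r] = -0.025000, running G = -0.025000
t=2: π = [0.2070, 0.1680, 0.2324, 0.1445, 0.2480], E[r] = 0.0664, γ^t·E[r] = 0.042500, running G = 0.017500
t=3: π = [0.2109, 0.1641, 0.2341, 0.1431, 0.2478], E[r] = 0.0835, γ^t·E[r] = 0.042750, running G = 0.060250
t=4: π = [0.2116, 0.1634, 0.2341, 0.1429, 0.2480], E[r] = 0.0872, γ^t·E[r] = 0.035725, running G = 0.095975
t=5: π = [0.2117, 0.1633, 0.2341, 0.1429, 0.2480], E[r] = 0.0878, γ^t·E[r] = 0.028758, running G = 0.124733
t=6: π = [0.2117, 0.1633, 0.2341, 0.1429, 0.2480], E[r] = 0.0879, γ^t·E[r] = 0.023030, running G = 0.147763

G = 0.1478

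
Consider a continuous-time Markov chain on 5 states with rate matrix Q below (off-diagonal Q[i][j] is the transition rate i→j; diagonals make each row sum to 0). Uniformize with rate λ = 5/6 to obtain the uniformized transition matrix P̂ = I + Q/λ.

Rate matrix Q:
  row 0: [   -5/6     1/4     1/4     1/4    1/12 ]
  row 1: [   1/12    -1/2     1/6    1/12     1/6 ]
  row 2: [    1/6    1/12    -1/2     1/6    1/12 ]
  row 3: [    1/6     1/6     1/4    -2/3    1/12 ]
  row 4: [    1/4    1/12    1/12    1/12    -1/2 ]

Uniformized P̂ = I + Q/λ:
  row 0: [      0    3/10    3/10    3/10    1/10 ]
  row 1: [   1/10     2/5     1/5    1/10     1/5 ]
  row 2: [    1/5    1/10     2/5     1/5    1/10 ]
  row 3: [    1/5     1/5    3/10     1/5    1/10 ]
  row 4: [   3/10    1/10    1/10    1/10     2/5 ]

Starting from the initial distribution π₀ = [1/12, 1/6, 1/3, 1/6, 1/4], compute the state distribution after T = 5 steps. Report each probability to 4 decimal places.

π = [0.1632, 0.2148, 0.2709, 0.1775, 0.1735]

t=0: π = [0.0833, 0.1667, 0.3333, 0.1667, 0.2500]
t=1: π = [0.1917, 0.1833, 0.2667, 0.1667, 0.1917]
t=2: π = [0.1625, 0.2100, 0.2700, 0.1817, 0.1758]
t=3: π = [0.1641, 0.2137, 0.2708, 0.1777, 0.1738]
t=4: π = [0.1632, 0.2147, 0.2710, 0.1777, 0.1735]
t=5: π = [0.1632, 0.2148, 0.2709, 0.1775, 0.1735]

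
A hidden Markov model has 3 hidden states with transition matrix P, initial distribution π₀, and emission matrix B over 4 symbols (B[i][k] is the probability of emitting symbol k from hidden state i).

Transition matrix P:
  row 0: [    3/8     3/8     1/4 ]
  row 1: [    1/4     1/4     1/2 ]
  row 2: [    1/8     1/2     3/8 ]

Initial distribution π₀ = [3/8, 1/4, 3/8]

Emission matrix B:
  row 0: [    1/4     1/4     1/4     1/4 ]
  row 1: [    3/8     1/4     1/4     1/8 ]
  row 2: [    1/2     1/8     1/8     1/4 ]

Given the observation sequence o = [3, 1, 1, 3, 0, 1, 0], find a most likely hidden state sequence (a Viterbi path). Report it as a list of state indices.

path = [0, 0, 1, 2, 2, 1, 2]

t=0: δ = [9.375e-02, 3.125e-02, 9.375e-02]  (obs o_0=3)
t=1: δ = [8.789e-03, 1.172e-02, 4.395e-03]  ψ = [0, 2, 2]  (obs o_1=1)
t=2: δ = [8.240e-04, 8.240e-04, 7.324e-04]  ψ = [0, 0, 1]  (obs o_2=1)
t=3: δ = [7.725e-05, 4.578e-05, 1.030e-04]  ψ = [0, 2, 1]  (obs o_3=3)
t=4: δ = [7.242e-06, 1.931e-05, 1.931e-05]  ψ = [0, 2, 2]  (obs o_4=0)
t=5: δ = [1.207e-06, 2.414e-06, 1.207e-06]  ψ = [1, 2, 1]  (obs o_5=1)
t=6: δ = [1.509e-07, 2.263e-07, 6.035e-07]  ψ = [1, 1, 1]  (obs o_6=0)
backtrack: best end state = 2; path = [0, 0, 1, 2, 2, 1, 2]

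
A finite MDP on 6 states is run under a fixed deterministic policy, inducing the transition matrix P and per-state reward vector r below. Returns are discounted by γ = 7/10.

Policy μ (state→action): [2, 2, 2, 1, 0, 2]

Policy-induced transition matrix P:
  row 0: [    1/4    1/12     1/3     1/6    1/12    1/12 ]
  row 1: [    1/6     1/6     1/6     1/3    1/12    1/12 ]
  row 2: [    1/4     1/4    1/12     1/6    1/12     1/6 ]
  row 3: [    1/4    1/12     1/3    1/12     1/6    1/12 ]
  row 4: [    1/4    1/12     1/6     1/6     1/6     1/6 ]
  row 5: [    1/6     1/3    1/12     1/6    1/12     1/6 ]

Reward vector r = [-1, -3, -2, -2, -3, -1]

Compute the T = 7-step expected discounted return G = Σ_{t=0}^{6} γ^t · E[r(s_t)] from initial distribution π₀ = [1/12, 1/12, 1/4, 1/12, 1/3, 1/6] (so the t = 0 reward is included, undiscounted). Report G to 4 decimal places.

t=0: π = [0.0833, 0.0833, 0.2500, 0.0833, 0.3333, 0.1667], E[r] = -2.1667, γ^t·E[r] = -2.166667, running G = -2.166667
t=1: π = [0.2292, 0.1736, 0.1597, 0.1736, 0.1181, 0.1458], E[r] = -1.9167, γ^t·E[r] = -1.341667, running G = -3.508333
t=2: π = [0.2234, 0.1609, 0.2083, 0.1811, 0.1076, 0.1186], E[r] = -1.9265, γ^t·E[r] = -0.943987, running G = -4.452321
t=3: π = [0.2267, 0.1611, 0.2068, 0.1784, 0.1074, 0.1196], E[r] = -1.9223, γ^t·E[r] = -0.659335, running G = -5.111656
t=4: π = [0.2266, 0.1611, 0.2070, 0.1787, 0.1071, 0.1195], E[r] = -1.9222, γ^t·E[r] = -0.461515, running G = -5.573171
t=5: π = [0.2266, 0.1611, 0.2070, 0.1786, 0.1072, 0.1195], E[r] = -1.9222, γ^t·E[r] = -0.323063, running G = -5.896234
t=6: π = [0.2266, 0.1611, 0.2070, 0.1786, 0.1071, 0.1195], E[r] = -1.9222, γ^t·E[r] = -0.226144, running G = -6.122378

G = -6.1224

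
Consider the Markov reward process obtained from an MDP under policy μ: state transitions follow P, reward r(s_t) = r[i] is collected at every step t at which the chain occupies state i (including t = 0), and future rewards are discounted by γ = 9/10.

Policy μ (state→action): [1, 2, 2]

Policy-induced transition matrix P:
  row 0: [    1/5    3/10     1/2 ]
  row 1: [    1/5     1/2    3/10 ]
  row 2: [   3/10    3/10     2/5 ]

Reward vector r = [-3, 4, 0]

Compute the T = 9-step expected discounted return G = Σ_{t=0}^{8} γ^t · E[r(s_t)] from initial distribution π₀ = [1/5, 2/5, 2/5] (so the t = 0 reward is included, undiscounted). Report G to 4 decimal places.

G = 5.0390

t=0: π = [0.2000, 0.4000, 0.4000], E[r] = 1.0000, γ^t·E[r] = 1.000000, running G = 1.000000
t=1: π = [0.2400, 0.3800, 0.3800], E[r] = 0.8000, γ^t·E[r] = 0.720000, running G = 1.720000
t=2: π = [0.2380, 0.3760, 0.3860], E[r] = 0.7900, γ^t·E[r] = 0.639900, running G = 2.359900
t=3: π = [0.2386, 0.3752, 0.3862], E[r] = 0.7850, γ^t·E[r] = 0.572265, running G = 2.932165
t=4: π = [0.2386, 0.3750, 0.3863], E[r] = 0.7843, γ^t·E[r] = 0.514579, running G = 3.446744
t=5: π = [0.2386, 0.3750, 0.3864], E[r] = 0.7841, γ^t·E[r] = 0.463021, running G = 3.909765
t=6: π = [0.2386, 0.3750, 0.3864], E[r] = 0.7841, γ^t·E[r] = 0.416702, running G = 4.326468
t=7: π = [0.2386, 0.3750, 0.3864], E[r] = 0.7841, γ^t·E[r] = 0.375029, running G = 4.701497
t=8: π = [0.2386, 0.3750, 0.3864], E[r] = 0.7841, γ^t·E[r] = 0.337526, running G = 5.039022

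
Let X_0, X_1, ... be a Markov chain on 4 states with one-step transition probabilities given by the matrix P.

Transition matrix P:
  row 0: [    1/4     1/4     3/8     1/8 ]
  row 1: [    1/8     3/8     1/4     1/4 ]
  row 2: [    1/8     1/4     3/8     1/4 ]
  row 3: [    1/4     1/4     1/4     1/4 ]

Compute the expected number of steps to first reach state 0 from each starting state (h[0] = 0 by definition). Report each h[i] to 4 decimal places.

h = [0.0000, 6.4000, 6.4000, 5.6000]

First-step conditioning: h[0] = 0; for i ≠ 0, h[i] = 1 + Σ_k P[i][k]·h[k].
  h[1] = 1 + 3/8·h[1] + 1/4·h[2] + 1/4·h[3]
  h[2] = 1 + 1/4·h[1] + 3/8·h[2] + 1/4·h[3]
  h[3] = 1 + 1/4·h[1] + 1/4·h[2] + 1/4·h[3]
Solving the 3×3 linear system over states ≠ 0 gives exactly h = [0, 32/5, 32/5, 28/5] (h[0] = 0 is the target).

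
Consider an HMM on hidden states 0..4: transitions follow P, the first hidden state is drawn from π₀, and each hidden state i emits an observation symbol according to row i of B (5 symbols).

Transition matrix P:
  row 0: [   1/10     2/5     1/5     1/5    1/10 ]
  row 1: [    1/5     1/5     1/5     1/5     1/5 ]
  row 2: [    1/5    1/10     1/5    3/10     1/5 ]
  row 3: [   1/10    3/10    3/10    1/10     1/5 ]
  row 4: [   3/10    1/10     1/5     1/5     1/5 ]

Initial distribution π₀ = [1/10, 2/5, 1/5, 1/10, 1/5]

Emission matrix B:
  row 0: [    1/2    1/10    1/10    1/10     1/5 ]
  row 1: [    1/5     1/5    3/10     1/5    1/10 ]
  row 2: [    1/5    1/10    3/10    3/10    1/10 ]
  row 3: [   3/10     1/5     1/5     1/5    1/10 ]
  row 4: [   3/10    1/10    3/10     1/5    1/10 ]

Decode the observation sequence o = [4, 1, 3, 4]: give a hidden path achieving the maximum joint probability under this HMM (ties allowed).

t=0: δ = [2.000e-02, 4.000e-02, 2.000e-02, 1.000e-02, 2.000e-02]  (obs o_0=4)
t=1: δ = [8.000e-04, 1.600e-03, 8.000e-04, 1.600e-03, 8.000e-04]  ψ = [1, 0, 1, 1, 1]  (obs o_1=1)
t=2: δ = [3.200e-05, 9.600e-05, 1.440e-04, 6.400e-05, 6.400e-05]  ψ = [1, 3, 3, 1, 1]  (obs o_2=3)
t=3: δ = [5.760e-06, 1.920e-06, 2.880e-06, 4.320e-06, 2.880e-06]  ψ = [2, 1, 2, 2, 2]  (obs o_3=4)
backtrack: best end state = 0; path = [1, 3, 2, 0]

path = [1, 3, 2, 0]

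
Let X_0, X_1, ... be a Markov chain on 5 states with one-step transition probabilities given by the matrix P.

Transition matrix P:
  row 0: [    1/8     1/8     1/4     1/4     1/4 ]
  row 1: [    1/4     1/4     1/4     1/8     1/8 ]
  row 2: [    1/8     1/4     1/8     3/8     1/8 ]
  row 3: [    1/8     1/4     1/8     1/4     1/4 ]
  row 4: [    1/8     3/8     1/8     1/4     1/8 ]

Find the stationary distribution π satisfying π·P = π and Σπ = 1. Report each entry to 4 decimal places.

π = [0.1565, 0.2523, 0.1761, 0.2405, 0.1746]

Balance equations π_j = Σ_i π_i·P[i][j]:
  π_0 = 1/8·π_0 + 1/4·π_1 + 1/8·π_2 + 1/8·π_3 + 1/8·π_4
  π_1 = 1/8·π_0 + 1/4·π_1 + 1/4·π_2 + 1/4·π_3 + 3/8·π_4
  π_2 = 1/4·π_0 + 1/4·π_1 + 1/8·π_2 + 1/8·π_3 + 1/8·π_4
  π_3 = 1/4·π_0 + 1/8·π_1 + 3/8·π_2 + 1/4·π_3 + 1/4·π_4
  normalize: π_0 + π_1 + π_2 + π_3 + π_4 = 1
Solving the linear system gives exactly π = [744/4753, 1199/4753, 837/4753, 1143/4753, 830/4753].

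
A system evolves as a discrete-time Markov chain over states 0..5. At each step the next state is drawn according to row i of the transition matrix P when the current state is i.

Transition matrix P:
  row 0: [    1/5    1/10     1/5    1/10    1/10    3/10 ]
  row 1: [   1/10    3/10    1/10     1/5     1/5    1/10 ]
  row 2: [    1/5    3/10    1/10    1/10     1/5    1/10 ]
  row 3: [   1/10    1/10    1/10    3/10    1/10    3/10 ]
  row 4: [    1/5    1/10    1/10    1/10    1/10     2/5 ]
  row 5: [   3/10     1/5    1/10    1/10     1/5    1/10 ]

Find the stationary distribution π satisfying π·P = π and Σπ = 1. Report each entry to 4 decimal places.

Balance equations π_j = Σ_i π_i·P[i][j]:
  π_0 = 1/5·π_0 + 1/10·π_1 + 1/5·π_2 + 1/10·π_3 + 1/5·π_4 + 3/10·π_5
  π_1 = 1/10·π_0 + 3/10·π_1 + 3/10·π_2 + 1/10·π_3 + 1/10·π_4 + 1/5·π_5
  π_2 = 1/5·π_0 + 1/10·π_1 + 1/10·π_2 + 1/10·π_3 + 1/10·π_4 + 1/10·π_5
  π_3 = 1/10·π_0 + 1/5·π_1 + 1/10·π_2 + 3/10·π_3 + 1/10·π_4 + 1/10·π_5
  π_4 = 1/10·π_0 + 1/5·π_1 + 1/5·π_2 + 1/10·π_3 + 1/10·π_4 + 1/5·π_5
  normalize: π_0 + π_1 + π_2 + π_3 + π_4 + π_5 = 1
Solving the linear system gives exactly π = [16331/86699, 15717/86699, 10303/86699, 12802/86699, 13115/86699, 18431/86699].

π = [0.1884, 0.1813, 0.1188, 0.1477, 0.1513, 0.2126]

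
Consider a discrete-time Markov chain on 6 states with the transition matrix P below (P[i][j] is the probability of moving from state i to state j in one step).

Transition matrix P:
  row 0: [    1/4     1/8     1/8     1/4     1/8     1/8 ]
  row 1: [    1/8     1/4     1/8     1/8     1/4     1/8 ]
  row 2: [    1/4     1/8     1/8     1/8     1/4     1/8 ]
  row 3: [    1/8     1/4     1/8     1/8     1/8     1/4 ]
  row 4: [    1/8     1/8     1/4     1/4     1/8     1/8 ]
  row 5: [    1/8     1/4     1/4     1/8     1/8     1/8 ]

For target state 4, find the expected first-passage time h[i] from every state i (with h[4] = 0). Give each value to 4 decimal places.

First-step conditioning: h[4] = 0; for i ≠ 4, h[i] = 1 + Σ_k P[i][k]·h[k].
  h[0] = 1 + 1/4·h[0] + 1/8·h[1] + 1/8·h[2] + 1/4·h[3] + 1/8·h[5]
  h[1] = 1 + 1/8·h[0] + 1/4·h[1] + 1/8·h[2] + 1/8·h[3] + 1/8·h[5]
  h[2] = 1 + 1/4·h[0] + 1/8·h[1] + 1/8·h[2] + 1/8·h[3] + 1/8·h[5]
  h[3] = 1 + 1/8·h[0] + 1/4·h[1] + 1/8·h[2] + 1/8·h[3] + 1/4·h[5]
  h[5] = 1 + 1/8·h[0] + 1/4·h[1] + 1/4·h[2] + 1/8·h[3] + 1/8·h[5]
Solving the 5×5 linear system over states ≠ 4 gives exactly h = [11112/1849, 28664/5547, 29248/5547, 32704/5547, 0, 32320/5547] (h[4] = 0 is the target).

h = [6.0097, 5.1675, 5.2728, 5.8958, 0.0000, 5.8266]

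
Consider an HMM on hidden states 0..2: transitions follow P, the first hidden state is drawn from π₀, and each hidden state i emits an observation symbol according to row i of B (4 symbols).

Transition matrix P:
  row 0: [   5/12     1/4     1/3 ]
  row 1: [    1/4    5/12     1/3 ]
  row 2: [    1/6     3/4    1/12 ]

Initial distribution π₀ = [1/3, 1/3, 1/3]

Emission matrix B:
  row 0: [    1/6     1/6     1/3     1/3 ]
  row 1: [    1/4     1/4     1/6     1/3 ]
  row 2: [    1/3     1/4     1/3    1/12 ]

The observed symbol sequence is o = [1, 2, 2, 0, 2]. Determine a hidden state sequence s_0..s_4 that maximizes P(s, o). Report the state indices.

t=0: δ = [5.556e-02, 8.333e-02, 8.333e-02]  (obs o_0=1)
t=1: δ = [7.716e-03, 1.042e-02, 9.259e-03]  ψ = [0, 2, 1]  (obs o_1=2)
t=2: δ = [1.072e-03, 1.157e-03, 1.157e-03]  ψ = [0, 2, 1]  (obs o_2=2)
t=3: δ = [7.442e-05, 2.170e-04, 1.286e-04]  ψ = [0, 2, 1]  (obs o_3=0)
t=4: δ = [1.808e-05, 1.608e-05, 2.411e-05]  ψ = [1, 2, 1]  (obs o_4=2)
backtrack: best end state = 2; path = [2, 1, 2, 1, 2]

path = [2, 1, 2, 1, 2]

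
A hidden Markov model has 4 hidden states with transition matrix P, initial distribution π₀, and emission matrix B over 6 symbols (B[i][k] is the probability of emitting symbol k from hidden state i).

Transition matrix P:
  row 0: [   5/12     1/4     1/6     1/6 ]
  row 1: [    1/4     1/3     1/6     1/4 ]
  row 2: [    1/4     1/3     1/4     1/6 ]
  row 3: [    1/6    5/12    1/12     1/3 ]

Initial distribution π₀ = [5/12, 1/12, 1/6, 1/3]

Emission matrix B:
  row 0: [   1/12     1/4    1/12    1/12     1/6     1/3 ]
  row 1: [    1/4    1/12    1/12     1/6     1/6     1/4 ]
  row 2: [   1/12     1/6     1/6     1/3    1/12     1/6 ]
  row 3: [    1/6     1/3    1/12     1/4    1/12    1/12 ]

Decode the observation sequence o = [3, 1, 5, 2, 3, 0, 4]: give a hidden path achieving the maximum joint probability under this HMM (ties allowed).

t=0: δ = [3.472e-02, 1.389e-02, 5.556e-02, 8.333e-02]  (obs o_0=3)
t=1: δ = [3.617e-03, 2.894e-03, 2.315e-03, 9.259e-03]  ψ = [0, 3, 2, 3]  (obs o_1=1)
t=2: δ = [5.144e-04, 9.645e-04, 1.286e-04, 2.572e-04]  ψ = [3, 3, 3, 3]  (obs o_2=5)
t=3: δ = [2.009e-05, 2.679e-05, 2.679e-05, 2.009e-05]  ψ = [1, 1, 1, 1]  (obs o_3=2)
t=4: δ = [6.977e-07, 1.488e-06, 2.233e-06, 1.674e-06]  ψ = [0, 1, 2, 1]  (obs o_4=3)
t=5: δ = [4.651e-08, 1.861e-07, 4.651e-08, 9.303e-08]  ψ = [2, 2, 2, 3]  (obs o_5=0)
t=6: δ = [7.752e-09, 1.034e-08, 2.584e-09, 3.876e-09]  ψ = [1, 1, 1, 1]  (obs o_6=4)
backtrack: best end state = 1; path = [3, 3, 1, 2, 2, 1, 1]

path = [3, 3, 1, 2, 2, 1, 1]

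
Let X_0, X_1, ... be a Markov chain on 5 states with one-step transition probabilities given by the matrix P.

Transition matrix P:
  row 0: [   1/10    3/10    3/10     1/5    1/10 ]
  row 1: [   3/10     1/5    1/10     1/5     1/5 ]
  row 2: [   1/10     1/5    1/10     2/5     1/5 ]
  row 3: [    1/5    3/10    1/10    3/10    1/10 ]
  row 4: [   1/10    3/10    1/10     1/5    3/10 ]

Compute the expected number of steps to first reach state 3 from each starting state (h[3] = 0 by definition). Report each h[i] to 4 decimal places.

First-step conditioning: h[3] = 0; for i ≠ 3, h[i] = 1 + Σ_k P[i][k]·h[k].
  h[0] = 1 + 1/10·h[0] + 3/10·h[1] + 3/10·h[2] + 1/10·h[4]
  h[1] = 1 + 3/10·h[0] + 1/5·h[1] + 1/10·h[2] + 1/5·h[4]
  h[2] = 1 + 1/10·h[0] + 1/5·h[1] + 1/10·h[2] + 1/5·h[4]
  h[4] = 1 + 1/10·h[0] + 3/10·h[1] + 1/10·h[2] + 3/10·h[4]
Solving the 4×4 linear system over states ≠ 3 gives exactly h = [1325/312, 685/156, 85/24, 0, 115/26] (h[3] = 0 is the target).

h = [4.2468, 4.3910, 3.5417, 0.0000, 4.4231]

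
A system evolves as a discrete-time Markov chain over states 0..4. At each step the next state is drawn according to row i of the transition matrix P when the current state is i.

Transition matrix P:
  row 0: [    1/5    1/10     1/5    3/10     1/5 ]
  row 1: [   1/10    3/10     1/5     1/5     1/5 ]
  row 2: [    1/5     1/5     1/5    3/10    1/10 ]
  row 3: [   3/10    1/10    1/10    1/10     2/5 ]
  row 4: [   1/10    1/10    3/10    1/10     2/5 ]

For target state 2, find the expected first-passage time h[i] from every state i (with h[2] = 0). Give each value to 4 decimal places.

h = [4.7450, 4.7094, 0.0000, 5.0297, 4.0807]

First-step conditioning: h[2] = 0; for i ≠ 2, h[i] = 1 + Σ_k P[i][k]·h[k].
  h[0] = 1 + 1/5·h[0] + 1/10·h[1] + 3/10·h[3] + 1/5·h[4]
  h[1] = 1 + 1/10·h[0] + 3/10·h[1] + 1/5·h[3] + 1/5·h[4]
  h[3] = 1 + 3/10·h[0] + 1/10·h[1] + 1/10·h[3] + 2/5·h[4]
  h[4] = 1 + 1/10·h[0] + 1/10·h[1] + 1/10·h[3] + 2/5·h[4]
Solving the 4×4 linear system over states ≠ 2 gives exactly h = [4000/843, 3970/843, 0, 4240/843, 3440/843] (h[2] = 0 is the target).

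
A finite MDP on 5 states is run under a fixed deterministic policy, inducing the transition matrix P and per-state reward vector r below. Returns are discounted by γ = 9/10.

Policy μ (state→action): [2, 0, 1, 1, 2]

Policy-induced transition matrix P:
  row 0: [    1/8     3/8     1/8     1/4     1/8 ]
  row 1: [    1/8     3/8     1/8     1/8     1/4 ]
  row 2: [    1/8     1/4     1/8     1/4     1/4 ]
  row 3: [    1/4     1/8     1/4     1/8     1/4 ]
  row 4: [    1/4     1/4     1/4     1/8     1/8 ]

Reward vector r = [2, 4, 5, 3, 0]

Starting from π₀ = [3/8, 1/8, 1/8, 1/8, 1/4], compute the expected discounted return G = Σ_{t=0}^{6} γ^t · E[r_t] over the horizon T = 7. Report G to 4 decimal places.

t=0: π = [0.3750, 0.1250, 0.1250, 0.1250, 0.2500], E[r] = 2.2500, γ^t·E[r] = 2.250000, running G = 2.250000
t=1: π = [0.1719, 0.2969, 0.1719, 0.1875, 0.1719], E[r] = 2.9531, γ^t·E[r] = 2.657813, running G = 4.907813
t=2: π = [0.1699, 0.2852, 0.1699, 0.1680, 0.2070], E[r] = 2.8340, γ^t·E[r] = 2.295527, running G = 7.203340
t=3: π = [0.1719, 0.2859, 0.1719, 0.1675, 0.2029], E[r] = 2.8491, γ^t·E[r] = 2.077009, running G = 9.280349
t=4: π = [0.1713, 0.2863, 0.1713, 0.1680, 0.2032], E[r] = 2.8481, γ^t·E[r] = 1.868648, running G = 11.148997
t=5: π = [0.1714, 0.2862, 0.1714, 0.1678, 0.2032], E[r] = 2.8480, γ^t·E[r] = 1.681722, running G = 12.830719
t=6: π = [0.1714, 0.2862, 0.1714, 0.1678, 0.2032], E[r] = 2.8481, γ^t·E[r] = 1.513580, running G = 14.344298

G = 14.3443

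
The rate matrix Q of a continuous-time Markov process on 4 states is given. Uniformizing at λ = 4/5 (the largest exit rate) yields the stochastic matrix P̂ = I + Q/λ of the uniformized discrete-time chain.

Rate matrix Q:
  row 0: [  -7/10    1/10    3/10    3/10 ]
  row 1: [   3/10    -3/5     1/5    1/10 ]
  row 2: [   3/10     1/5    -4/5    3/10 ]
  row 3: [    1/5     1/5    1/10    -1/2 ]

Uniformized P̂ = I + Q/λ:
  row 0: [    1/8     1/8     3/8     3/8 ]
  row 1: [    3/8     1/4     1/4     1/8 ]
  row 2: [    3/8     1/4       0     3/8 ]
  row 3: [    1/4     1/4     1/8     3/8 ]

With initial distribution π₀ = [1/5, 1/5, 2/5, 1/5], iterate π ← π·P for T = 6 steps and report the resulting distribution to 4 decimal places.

t=0: π = [0.2000, 0.2000, 0.4000, 0.2000]
t=1: π = [0.3000, 0.2250, 0.1500, 0.3250]
t=2: π = [0.2594, 0.2125, 0.2094, 0.3188]
t=3: π = [0.2703, 0.2176, 0.1902, 0.3219]
t=4: π = [0.2672, 0.2162, 0.1960, 0.3206]
t=5: π = [0.2681, 0.2166, 0.1943, 0.3209]
t=6: π = [0.2678, 0.2165, 0.1948, 0.3208]

π = [0.2678, 0.2165, 0.1948, 0.3208]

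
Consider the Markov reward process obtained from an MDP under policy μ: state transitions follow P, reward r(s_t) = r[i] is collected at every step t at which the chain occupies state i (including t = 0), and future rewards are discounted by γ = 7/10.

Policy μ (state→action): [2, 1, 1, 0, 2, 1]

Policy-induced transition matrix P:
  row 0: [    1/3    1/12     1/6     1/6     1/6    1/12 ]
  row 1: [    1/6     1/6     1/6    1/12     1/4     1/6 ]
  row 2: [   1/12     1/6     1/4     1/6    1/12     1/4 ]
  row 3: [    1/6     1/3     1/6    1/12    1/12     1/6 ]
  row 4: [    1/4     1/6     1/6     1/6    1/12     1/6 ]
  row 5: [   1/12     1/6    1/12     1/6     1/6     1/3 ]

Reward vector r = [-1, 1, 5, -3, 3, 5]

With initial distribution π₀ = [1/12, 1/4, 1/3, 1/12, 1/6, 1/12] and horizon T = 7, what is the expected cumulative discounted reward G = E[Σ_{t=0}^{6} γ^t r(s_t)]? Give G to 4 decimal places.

G = 6.3611

t=0: π = [0.0833, 0.2500, 0.3333, 0.0833, 0.1667, 0.0833], E[r] = 2.5000, γ^t·E[r] = 2.500000, running G = 2.500000
t=1: π = [0.1597, 0.1736, 0.1875, 0.1389, 0.1389, 0.2014], E[r] = 1.9583, γ^t·E[r] = 1.370833, running G = 3.870833
t=2: π = [0.1725, 0.1765, 0.1655, 0.1406, 0.1424, 0.2025], E[r] = 1.8495, γ^t·E[r] = 0.906273, running G = 4.777106
t=3: π = [0.1766, 0.1757, 0.1636, 0.1402, 0.1440, 0.1998], E[r] = 1.8275, γ^t·E[r] = 0.626848, running G = 5.403955
t=4: π = [0.1778, 0.1753, 0.1636, 0.1403, 0.1440, 0.1989], E[r] = 1.8211, γ^t·E[r] = 0.437258, running G = 5.841213
t=5: π = [0.1781, 0.1752, 0.1637, 0.1404, 0.1439, 0.1986], E[r] = 1.8197, γ^t·E[r] = 0.305840, running G = 6.147053
t=6: π = [0.1781, 0.1752, 0.1638, 0.1404, 0.1439, 0.1986], E[r] = 1.8194, γ^t·E[r] = 0.214055, running G = 6.361108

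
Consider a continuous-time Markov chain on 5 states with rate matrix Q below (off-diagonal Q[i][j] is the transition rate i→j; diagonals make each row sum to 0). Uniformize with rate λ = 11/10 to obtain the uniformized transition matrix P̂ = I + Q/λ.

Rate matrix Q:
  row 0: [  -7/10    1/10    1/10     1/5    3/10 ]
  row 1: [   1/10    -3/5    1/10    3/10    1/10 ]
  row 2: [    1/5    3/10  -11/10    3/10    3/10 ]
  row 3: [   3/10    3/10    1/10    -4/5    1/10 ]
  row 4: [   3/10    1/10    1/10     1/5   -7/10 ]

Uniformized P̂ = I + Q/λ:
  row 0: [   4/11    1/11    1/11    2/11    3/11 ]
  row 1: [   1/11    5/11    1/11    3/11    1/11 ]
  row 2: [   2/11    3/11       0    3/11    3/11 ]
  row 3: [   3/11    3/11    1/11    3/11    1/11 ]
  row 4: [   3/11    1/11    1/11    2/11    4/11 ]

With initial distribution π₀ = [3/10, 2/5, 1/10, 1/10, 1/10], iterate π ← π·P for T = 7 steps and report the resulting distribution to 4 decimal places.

t=0: π = [0.3000, 0.4000, 0.1000, 0.1000, 0.1000]
t=1: π = [0.2182, 0.2727, 0.0818, 0.2364, 0.1909]
t=2: π = [0.2355, 0.2479, 0.0835, 0.2355, 0.1975]
t=3: π = [0.2415, 0.2391, 0.0833, 0.2334, 0.2028]
t=4: π = [0.2436, 0.2354, 0.0833, 0.2323, 0.2053]
t=5: π = [0.2445, 0.2339, 0.0833, 0.2319, 0.2063]
t=6: π = [0.2448, 0.2333, 0.0833, 0.2317, 0.2068]
t=7: π = [0.2450, 0.2330, 0.0833, 0.2317, 0.2070]

π = [0.2450, 0.2330, 0.0833, 0.2317, 0.2070]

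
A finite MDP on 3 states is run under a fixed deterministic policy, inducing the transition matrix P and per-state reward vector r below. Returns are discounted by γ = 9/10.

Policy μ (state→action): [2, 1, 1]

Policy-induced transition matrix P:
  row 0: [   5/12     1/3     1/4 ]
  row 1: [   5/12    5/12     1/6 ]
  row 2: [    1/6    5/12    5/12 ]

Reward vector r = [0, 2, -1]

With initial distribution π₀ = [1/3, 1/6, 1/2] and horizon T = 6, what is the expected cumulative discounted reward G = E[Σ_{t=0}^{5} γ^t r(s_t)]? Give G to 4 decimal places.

t=0: π = [0.3333, 0.1667, 0.5000], E[r] = -0.1667, γ^t·E[r] = -0.166667, running G = -0.166667
t=1: π = [0.2917, 0.3889, 0.3194], E[r] = 0.4583, γ^t·E[r] = 0.412500, running G = 0.245833
t=2: π = [0.3368, 0.3924, 0.2708], E[r] = 0.5139, γ^t·E[r] = 0.416250, running G = 0.662083
t=3: π = [0.3490, 0.3886, 0.2624], E[r] = 0.5148, γ^t·E[r] = 0.375258, running G = 1.037341
t=4: π = [0.3511, 0.3876, 0.2614], E[r] = 0.5138, γ^t·E[r] = 0.337115, running G = 1.374456
t=5: π = [0.3513, 0.3874, 0.2613], E[r] = 0.5136, γ^t·E[r] = 0.303254, running G = 1.677710

G = 1.6777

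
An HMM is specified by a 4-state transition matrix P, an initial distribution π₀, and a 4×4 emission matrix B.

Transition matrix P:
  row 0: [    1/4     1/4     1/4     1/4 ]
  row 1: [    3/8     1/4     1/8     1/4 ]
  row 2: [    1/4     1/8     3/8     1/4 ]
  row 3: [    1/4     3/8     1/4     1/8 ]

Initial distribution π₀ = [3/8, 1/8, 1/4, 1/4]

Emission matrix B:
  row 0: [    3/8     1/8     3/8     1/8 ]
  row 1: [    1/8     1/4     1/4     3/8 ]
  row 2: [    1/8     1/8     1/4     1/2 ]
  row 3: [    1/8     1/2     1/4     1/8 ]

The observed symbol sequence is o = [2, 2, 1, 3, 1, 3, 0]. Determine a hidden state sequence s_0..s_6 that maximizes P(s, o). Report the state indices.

t=0: δ = [1.406e-01, 3.125e-02, 6.250e-02, 6.250e-02]  (obs o_0=2)
t=1: δ = [1.318e-02, 8.789e-03, 8.789e-03, 8.789e-03]  ψ = [0, 0, 0, 0]  (obs o_1=2)
t=2: δ = [4.120e-04, 8.240e-04, 4.120e-04, 1.648e-03]  ψ = [0, 0, 0, 0]  (obs o_2=1)
t=3: δ = [5.150e-05, 2.317e-04, 2.060e-04, 2.575e-05]  ψ = [3, 3, 3, 1]  (obs o_3=3)
t=4: δ = [1.086e-05, 1.448e-05, 9.656e-06, 2.897e-05]  ψ = [1, 1, 2, 1]  (obs o_4=1)
t=5: δ = [9.052e-07, 4.074e-06, 3.621e-06, 4.526e-07]  ψ = [3, 3, 3, 1]  (obs o_5=3)
t=6: δ = [5.729e-07, 1.273e-07, 1.697e-07, 1.273e-07]  ψ = [1, 1, 2, 1]  (obs o_6=0)
backtrack: best end state = 0; path = [0, 0, 3, 1, 3, 1, 0]

path = [0, 0, 3, 1, 3, 1, 0]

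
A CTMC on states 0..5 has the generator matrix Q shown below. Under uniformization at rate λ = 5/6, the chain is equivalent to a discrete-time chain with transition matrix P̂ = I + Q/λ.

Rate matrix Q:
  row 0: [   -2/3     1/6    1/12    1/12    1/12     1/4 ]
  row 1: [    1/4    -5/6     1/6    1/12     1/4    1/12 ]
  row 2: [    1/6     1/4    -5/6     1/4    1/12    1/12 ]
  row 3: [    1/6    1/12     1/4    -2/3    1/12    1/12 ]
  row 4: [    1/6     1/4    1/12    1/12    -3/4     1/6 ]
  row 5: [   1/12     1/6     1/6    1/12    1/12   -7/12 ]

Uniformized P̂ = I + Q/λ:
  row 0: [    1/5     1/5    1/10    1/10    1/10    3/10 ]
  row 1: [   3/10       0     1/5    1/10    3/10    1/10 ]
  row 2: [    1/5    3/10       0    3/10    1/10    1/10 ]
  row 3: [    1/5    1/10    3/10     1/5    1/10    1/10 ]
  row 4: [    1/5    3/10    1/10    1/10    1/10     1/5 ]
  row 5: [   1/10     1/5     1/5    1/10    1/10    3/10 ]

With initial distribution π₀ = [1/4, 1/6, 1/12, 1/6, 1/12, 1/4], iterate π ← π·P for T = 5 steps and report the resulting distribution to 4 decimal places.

t=0: π = [0.2500, 0.1667, 0.0833, 0.1667, 0.0833, 0.2500]
t=1: π = [0.1917, 0.1667, 0.1667, 0.1333, 0.1333, 0.2083]
t=2: π = [0.1958, 0.1833, 0.1475, 0.1467, 0.1333, 0.1933]
t=3: π = [0.1990, 0.1768, 0.1523, 0.1442, 0.1367, 0.1912]
t=4: π = [0.1986, 0.1791, 0.1504, 0.1449, 0.1354, 0.1917]
t=5: π = [0.1987, 0.1783, 0.1510, 0.1446, 0.1358, 0.1916]

π = [0.1987, 0.1783, 0.1510, 0.1446, 0.1358, 0.1916]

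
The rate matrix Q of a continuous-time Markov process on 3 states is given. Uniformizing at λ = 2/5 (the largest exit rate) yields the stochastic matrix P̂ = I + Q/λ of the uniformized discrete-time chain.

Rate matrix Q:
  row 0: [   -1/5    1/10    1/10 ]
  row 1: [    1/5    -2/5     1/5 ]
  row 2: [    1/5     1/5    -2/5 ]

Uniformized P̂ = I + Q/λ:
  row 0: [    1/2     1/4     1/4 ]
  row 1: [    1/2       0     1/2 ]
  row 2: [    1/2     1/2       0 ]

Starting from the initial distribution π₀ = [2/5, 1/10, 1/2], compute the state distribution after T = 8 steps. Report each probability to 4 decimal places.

t=0: π = [0.4000, 0.1000, 0.5000]
t=1: π = [0.5000, 0.3500, 0.1500]
t=2: π = [0.5000, 0.2000, 0.3000]
t=3: π = [0.5000, 0.2750, 0.2250]
t=4: π = [0.5000, 0.2375, 0.2625]
t=5: π = [0.5000, 0.2563, 0.2438]
t=6: π = [0.5000, 0.2469, 0.2531]
t=7: π = [0.5000, 0.2516, 0.2484]
t=8: π = [0.5000, 0.2492, 0.2508]

π = [0.5000, 0.2492, 0.2508]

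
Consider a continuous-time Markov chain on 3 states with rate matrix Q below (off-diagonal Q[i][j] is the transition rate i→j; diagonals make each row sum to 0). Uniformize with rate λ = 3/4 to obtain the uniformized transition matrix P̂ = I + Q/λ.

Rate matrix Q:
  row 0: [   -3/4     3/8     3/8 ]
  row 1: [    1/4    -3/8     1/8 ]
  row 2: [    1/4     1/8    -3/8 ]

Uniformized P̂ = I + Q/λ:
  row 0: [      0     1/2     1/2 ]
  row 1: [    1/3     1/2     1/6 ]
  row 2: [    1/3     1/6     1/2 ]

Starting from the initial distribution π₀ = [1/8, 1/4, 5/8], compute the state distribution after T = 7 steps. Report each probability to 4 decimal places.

t=0: π = [0.1250, 0.2500, 0.6250]
t=1: π = [0.2917, 0.2917, 0.4167]
t=2: π = [0.2361, 0.3611, 0.4028]
t=3: π = [0.2546, 0.3657, 0.3796]
t=4: π = [0.2485, 0.3735, 0.3781]
t=5: π = [0.2505, 0.3740, 0.3755]
t=6: π = [0.2498, 0.3748, 0.3753]
t=7: π = [0.2501, 0.3749, 0.3751]

π = [0.2501, 0.3749, 0.3751]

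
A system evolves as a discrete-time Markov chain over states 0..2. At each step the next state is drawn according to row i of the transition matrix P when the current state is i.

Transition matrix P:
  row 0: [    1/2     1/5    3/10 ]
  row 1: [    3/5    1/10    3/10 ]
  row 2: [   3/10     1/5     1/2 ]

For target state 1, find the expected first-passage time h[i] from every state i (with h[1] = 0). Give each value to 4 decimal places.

h = [5.0000, 0.0000, 5.0000]

First-step conditioning: h[1] = 0; for i ≠ 1, h[i] = 1 + Σ_k P[i][k]·h[k].
  h[0] = 1 + 1/2·h[0] + 3/10·h[2]
  h[2] = 1 + 3/10·h[0] + 1/2·h[2]
Solving the 2×2 linear system over states ≠ 1 gives exactly h = [5, 0, 5] (h[1] = 0 is the target).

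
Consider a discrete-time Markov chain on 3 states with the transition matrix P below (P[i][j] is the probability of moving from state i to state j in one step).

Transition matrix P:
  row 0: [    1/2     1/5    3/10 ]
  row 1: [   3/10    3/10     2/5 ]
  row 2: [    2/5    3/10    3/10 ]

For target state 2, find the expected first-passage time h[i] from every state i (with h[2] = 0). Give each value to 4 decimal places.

First-step conditioning: h[2] = 0; for i ≠ 2, h[i] = 1 + Σ_k P[i][k]·h[k].
  h[0] = 1 + 1/2·h[0] + 1/5·h[1]
  h[1] = 1 + 3/10·h[0] + 3/10·h[1]
Solving the 2×2 linear system over states ≠ 2 gives exactly h = [90/29, 80/29, 0] (h[2] = 0 is the target).

h = [3.1034, 2.7586, 0.0000]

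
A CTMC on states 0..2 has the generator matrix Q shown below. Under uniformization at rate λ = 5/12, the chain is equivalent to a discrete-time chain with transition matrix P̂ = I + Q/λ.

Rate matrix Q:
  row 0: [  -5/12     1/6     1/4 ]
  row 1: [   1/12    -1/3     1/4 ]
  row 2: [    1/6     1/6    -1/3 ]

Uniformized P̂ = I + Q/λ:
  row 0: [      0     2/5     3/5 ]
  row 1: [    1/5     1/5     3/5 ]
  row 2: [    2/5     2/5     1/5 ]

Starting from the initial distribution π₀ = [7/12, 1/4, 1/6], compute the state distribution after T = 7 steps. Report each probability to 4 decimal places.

t=0: π = [0.5833, 0.2500, 0.1667]
t=1: π = [0.1167, 0.3500, 0.5333]
t=2: π = [0.2833, 0.3300, 0.3867]
t=3: π = [0.2207, 0.3340, 0.4453]
t=4: π = [0.2449, 0.3332, 0.4219]
t=5: π = [0.2354, 0.3334, 0.4313]
t=6: π = [0.2392, 0.3333, 0.4275]
t=7: π = [0.2377, 0.3333, 0.4290]

π = [0.2377, 0.3333, 0.4290]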